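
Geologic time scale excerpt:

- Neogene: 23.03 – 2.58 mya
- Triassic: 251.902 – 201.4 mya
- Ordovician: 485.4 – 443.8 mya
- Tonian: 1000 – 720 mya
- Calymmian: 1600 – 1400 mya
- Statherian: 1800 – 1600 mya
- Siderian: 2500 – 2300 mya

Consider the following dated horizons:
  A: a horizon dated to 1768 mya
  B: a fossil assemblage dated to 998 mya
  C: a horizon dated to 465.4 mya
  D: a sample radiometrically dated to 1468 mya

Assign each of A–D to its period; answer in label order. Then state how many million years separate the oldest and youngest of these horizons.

A — Statherian; B — Tonian; C — Ordovician; D — Calymmian; span 1302.6 million years

A: 1768 Ma lies in 1800–1600 Ma, so Statherian.
B: 998 Ma lies in 1000–720 Ma, so Tonian.
C: 465.4 Ma lies in 485.4–443.8 Ma, so Ordovician.
D: 1468 Ma lies in 1600–1400 Ma, so Calymmian.
Oldest = 1768 Ma, youngest = 465.4 Ma → span 1302.6 Myr.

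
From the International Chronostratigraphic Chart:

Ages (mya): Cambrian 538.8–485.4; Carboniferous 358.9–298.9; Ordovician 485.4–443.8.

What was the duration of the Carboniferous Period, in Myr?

358.9 − 298.9 = 60 million years.

60 million years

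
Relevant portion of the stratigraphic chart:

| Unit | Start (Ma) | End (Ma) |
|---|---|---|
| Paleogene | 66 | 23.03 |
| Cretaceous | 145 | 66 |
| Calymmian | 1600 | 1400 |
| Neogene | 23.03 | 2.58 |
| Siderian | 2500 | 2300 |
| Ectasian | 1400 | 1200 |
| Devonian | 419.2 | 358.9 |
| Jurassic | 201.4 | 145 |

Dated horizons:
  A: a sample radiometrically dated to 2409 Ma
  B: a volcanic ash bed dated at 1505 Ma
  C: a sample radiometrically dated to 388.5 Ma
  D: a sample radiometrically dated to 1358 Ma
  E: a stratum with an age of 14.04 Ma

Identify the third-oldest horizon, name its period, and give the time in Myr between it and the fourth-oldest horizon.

Larger Ma means older, so oldest first: A 2409 > B 1505 > D 1358 > C 388.5 > E 14.04.
Counting 3 along gives D (1358 Ma); the excerpt puts that inside the Ectasian, 1400–1200 Ma.
Next in line is C (388.5 Ma), and 1358 − 388.5 = 969.5 Myr.

D, in the Ectasian; 969.5 million years to C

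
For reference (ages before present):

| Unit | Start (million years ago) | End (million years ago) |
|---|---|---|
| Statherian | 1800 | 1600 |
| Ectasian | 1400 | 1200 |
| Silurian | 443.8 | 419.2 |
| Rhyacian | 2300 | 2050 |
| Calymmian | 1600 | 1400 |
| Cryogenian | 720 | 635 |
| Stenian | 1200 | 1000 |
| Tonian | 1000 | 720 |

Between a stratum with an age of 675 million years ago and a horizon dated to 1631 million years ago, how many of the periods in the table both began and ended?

The older date is 1631 Ma and the younger is 675 Ma.
Periods with start < 1631 and end > 675 Ma: Calymmian (1600–1400), Ectasian (1400–1200), Stenian (1200–1000), Tonian (1000–720).
That is 4 complete periods.

4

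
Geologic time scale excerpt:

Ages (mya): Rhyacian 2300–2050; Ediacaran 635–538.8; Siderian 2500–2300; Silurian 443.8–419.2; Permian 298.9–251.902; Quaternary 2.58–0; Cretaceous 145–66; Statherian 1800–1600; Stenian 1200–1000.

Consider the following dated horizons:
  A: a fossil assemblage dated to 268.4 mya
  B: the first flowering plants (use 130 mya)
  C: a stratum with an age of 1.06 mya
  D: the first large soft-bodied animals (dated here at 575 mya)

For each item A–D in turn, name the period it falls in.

A — Permian; B — Cretaceous; C — Quaternary; D — Ediacaran

A: 268.4 Ma lies in 298.9–251.902 Ma, so Permian.
B: 130 Ma lies in 145–66 Ma, so Cretaceous.
C: 1.06 Ma lies in 2.58–0 Ma, so Quaternary.
D: 575 Ma lies in 635–538.8 Ma, so Ediacaran.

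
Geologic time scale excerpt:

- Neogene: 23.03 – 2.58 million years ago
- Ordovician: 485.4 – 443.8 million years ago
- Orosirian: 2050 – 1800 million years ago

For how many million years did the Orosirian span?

2050 − 1800 = 250 million years.

250 million years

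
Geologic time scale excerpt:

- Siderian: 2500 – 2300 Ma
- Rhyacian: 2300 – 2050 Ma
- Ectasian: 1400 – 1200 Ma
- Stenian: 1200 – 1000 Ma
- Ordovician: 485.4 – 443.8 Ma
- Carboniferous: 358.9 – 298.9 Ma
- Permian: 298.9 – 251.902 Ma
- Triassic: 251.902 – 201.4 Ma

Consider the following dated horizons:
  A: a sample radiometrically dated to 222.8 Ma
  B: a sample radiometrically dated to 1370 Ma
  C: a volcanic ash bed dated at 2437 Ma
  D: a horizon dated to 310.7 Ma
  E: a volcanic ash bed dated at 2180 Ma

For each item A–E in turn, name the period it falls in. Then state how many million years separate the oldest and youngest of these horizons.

A — Triassic; B — Ectasian; C — Siderian; D — Carboniferous; E — Rhyacian; span 2214.2 million years

A: 222.8 Ma lies in 251.902–201.4 Ma, so Triassic.
B: 1370 Ma lies in 1400–1200 Ma, so Ectasian.
C: 2437 Ma lies in 2500–2300 Ma, so Siderian.
D: 310.7 Ma lies in 358.9–298.9 Ma, so Carboniferous.
E: 2180 Ma lies in 2300–2050 Ma, so Rhyacian.
Oldest = 2437 Ma, youngest = 222.8 Ma → span 2214.2 Myr.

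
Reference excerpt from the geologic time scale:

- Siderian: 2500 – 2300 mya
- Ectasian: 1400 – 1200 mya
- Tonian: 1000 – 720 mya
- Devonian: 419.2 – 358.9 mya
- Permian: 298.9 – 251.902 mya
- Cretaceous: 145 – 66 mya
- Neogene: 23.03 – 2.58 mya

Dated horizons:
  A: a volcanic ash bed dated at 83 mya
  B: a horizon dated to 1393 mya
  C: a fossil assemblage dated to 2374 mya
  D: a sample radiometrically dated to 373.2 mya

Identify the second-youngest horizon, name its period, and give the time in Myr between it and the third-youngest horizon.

D, in the Devonian; 1019.8 million years to B

Sorted youngest-first by Ma: A (83), D (373.2), B (1393), C (2374).
The second youngest is D at 373.2 Ma, which lies in 419.2–358.9 Ma: the Devonian.
The third youngest is B at 1393 Ma; separation = |373.2 − 1393| = 1019.8 Myr.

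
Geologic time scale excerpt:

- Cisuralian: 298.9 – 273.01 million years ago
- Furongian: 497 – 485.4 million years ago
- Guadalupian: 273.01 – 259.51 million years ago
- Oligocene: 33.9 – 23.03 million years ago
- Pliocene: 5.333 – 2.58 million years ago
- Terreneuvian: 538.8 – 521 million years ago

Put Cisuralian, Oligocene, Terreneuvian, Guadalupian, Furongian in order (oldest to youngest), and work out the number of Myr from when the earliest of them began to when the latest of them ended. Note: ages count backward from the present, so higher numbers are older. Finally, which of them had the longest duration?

Terreneuvian → Furongian → Cisuralian → Guadalupian → Oligocene; total span 515.77 Myr; longest is Cisuralian

Start ages (Ma): Terreneuvian 538.8, Furongian 497, Cisuralian 298.9, Guadalupian 273.01, Oligocene 33.9.
Ordered oldest to youngest: Terreneuvian, Furongian, Cisuralian, Guadalupian, Oligocene.
Span = 538.8 − 23.03 = 515.77 Myr.
Durations: Furongian 11.6, Guadalupian 13.5, Oligocene 10.87, Terreneuvian 17.8, Cisuralian 25.89 → longest is Cisuralian (25.89 Myr).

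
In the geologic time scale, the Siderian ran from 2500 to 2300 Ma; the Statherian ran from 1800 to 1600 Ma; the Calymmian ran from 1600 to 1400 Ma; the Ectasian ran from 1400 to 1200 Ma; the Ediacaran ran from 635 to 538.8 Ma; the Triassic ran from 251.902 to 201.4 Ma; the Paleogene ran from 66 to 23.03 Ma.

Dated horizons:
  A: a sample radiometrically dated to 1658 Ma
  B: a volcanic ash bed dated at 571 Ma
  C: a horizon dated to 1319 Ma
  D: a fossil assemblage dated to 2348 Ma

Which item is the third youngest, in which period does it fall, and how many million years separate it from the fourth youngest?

A, in the Statherian; 690 million years to D

Smaller Ma means younger, so youngest first: B 571 < C 1319 < A 1658 < D 2348.
Counting 3 along gives A (1658 Ma); the excerpt puts that inside the Statherian, 1800–1600 Ma.
Next in line is D (2348 Ma), and 2348 − 1658 = 690 Myr.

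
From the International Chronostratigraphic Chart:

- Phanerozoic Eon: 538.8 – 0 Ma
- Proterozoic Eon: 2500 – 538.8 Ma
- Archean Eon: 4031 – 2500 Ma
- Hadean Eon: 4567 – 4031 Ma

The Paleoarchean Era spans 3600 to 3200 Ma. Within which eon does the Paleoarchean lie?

Archean

The Paleoarchean (3600–3200 Ma) lies entirely within 4031–2500 Ma, the Archean Eon.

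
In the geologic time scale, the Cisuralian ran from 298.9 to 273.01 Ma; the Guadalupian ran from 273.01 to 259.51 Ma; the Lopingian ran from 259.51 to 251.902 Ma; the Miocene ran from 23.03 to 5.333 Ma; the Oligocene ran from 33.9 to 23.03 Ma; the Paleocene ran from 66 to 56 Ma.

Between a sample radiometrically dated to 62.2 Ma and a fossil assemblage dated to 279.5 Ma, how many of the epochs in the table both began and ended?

2

The older date is 279.5 Ma and the younger is 62.2 Ma.
Epochs with start < 279.5 and end > 62.2 Ma: Guadalupian (273.01–259.51), Lopingian (259.51–251.902).
That is 2 complete epochs.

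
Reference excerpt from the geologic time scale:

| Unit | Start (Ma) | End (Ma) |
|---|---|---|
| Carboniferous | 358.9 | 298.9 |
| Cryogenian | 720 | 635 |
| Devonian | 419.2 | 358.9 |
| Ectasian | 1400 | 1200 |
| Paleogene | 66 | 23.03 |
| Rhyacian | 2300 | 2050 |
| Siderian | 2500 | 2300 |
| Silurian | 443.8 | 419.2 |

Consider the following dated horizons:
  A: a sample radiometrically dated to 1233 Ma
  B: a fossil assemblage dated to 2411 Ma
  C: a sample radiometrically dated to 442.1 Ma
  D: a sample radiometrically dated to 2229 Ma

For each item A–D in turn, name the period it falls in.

Match each age against the start–end ranges in the excerpt: A = 1233 Ma → Ectasian (1400–1200); B = 2411 Ma → Siderian (2500–2300); C = 442.1 Ma → Silurian (443.8–419.2); D = 2229 Ma → Rhyacian (2300–2050).

A — Ectasian; B — Siderian; C — Silurian; D — Rhyacian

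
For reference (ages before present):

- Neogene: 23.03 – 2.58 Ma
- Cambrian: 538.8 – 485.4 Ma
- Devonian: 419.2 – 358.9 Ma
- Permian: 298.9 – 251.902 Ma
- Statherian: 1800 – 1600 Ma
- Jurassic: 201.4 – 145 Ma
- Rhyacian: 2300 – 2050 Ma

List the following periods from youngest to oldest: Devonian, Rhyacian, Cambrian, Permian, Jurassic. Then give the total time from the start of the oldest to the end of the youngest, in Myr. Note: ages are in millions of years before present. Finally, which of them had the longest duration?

Start ages (Ma): Rhyacian 2300, Cambrian 538.8, Devonian 419.2, Permian 298.9, Jurassic 201.4.
Ordered youngest to oldest: Jurassic, Permian, Devonian, Cambrian, Rhyacian.
Span = 2300 − 145 = 2155 Myr.
Durations: Cambrian 53.4, Rhyacian 250, Devonian 60.3, Permian 46.998, Jurassic 56.4 → longest is Rhyacian (250 Myr).

Jurassic → Permian → Devonian → Cambrian → Rhyacian; total span 2155 Myr; longest is Rhyacian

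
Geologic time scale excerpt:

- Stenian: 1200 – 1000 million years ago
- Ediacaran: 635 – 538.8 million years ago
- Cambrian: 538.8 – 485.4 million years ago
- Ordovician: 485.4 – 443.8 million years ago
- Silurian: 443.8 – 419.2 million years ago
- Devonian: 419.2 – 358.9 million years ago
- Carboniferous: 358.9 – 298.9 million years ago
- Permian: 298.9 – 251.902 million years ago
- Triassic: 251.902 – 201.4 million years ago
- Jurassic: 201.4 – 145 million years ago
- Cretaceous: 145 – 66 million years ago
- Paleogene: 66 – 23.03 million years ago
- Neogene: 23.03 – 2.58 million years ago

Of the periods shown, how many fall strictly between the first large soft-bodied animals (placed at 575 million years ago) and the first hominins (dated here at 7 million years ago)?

The older date is 575 Ma and the younger is 7 Ma.
Periods with start < 575 and end > 7 Ma: Cambrian (538.8–485.4), Ordovician (485.4–443.8), Silurian (443.8–419.2), Devonian (419.2–358.9), Carboniferous (358.9–298.9), Permian (298.9–251.902), Triassic (251.902–201.4), Jurassic (201.4–145), Cretaceous (145–66), Paleogene (66–23.03).
That is 10 complete periods.

10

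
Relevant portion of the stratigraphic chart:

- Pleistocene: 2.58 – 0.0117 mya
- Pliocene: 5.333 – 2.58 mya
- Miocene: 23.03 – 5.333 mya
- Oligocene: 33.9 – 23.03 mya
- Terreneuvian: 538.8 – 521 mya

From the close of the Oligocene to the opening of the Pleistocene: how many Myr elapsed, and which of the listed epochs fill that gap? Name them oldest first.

20.45 million years; Miocene, Pliocene

End of Oligocene = 23.03 Ma; start of Pleistocene = 2.58 Ma.
Gap = 23.03 − 2.58 = 20.45 Myr.
Epochs wholly inside 23.03–2.58 Ma: Miocene (23.03–5.333), Pliocene (5.333–2.58).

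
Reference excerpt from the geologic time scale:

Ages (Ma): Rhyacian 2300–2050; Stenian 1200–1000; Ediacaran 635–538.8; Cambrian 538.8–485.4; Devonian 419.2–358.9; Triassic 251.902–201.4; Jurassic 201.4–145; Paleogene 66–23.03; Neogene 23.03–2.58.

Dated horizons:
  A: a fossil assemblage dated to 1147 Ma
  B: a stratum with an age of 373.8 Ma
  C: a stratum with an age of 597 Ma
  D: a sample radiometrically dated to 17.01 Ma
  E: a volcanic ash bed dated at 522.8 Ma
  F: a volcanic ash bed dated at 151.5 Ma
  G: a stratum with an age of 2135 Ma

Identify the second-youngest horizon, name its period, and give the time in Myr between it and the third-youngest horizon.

F, in the Jurassic; 222.3 million years to B

Smaller Ma means younger, so youngest first: D 17.01 < F 151.5 < B 373.8 < E 522.8 < C 597 < A 1147 < G 2135.
Counting 2 along gives F (151.5 Ma); the excerpt puts that inside the Jurassic, 201.4–145 Ma.
Next in line is B (373.8 Ma), and 373.8 − 151.5 = 222.3 Myr.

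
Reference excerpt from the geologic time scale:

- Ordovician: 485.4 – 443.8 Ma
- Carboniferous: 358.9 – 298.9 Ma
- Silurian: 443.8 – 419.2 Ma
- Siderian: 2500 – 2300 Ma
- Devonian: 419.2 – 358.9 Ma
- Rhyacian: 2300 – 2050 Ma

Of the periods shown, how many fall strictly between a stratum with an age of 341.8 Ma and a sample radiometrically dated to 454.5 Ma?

2

454.5 Ma sits inside the Ordovician (485.4–443.8) and 341.8 Ma inside the Carboniferous (358.9–298.9); neither of those is wholly between the two dates.
The listed periods lying completely between them are Silurian, Devonian — 2 in all.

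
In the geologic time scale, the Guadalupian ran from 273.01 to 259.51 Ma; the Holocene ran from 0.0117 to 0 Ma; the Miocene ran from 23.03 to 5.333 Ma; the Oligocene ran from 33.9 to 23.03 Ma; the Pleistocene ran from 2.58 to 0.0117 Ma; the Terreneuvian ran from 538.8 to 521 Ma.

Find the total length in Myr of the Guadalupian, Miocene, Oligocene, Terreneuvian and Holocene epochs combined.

59.8787 million years

Duration is start − end for each: (273.01 − 259.51) + (23.03 − 5.333) + (33.9 − 23.03) + (538.8 − 521) + (0.0117 − 0).
That is 13.5 + 17.697 + 10.87 + 17.8 + 0.0117, which totals 59.8787 million years.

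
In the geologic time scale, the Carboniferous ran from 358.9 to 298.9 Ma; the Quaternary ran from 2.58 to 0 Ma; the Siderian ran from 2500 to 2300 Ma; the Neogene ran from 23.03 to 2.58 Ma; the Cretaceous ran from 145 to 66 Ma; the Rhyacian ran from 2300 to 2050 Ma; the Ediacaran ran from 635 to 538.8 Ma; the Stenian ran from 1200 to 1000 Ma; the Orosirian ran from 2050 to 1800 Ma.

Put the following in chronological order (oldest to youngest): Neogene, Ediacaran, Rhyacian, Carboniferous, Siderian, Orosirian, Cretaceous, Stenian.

The oldest of these is Siderian (starts 2500 Ma) and the youngest is Neogene (ends 2.58 Ma).
In between, by decreasing start age: Rhyacian (2300), Orosirian (2050), Stenian (1200), Ediacaran (635), Carboniferous (358.9), Cretaceous (145).

Siderian → Rhyacian → Orosirian → Stenian → Ediacaran → Carboniferous → Cretaceous → Neogene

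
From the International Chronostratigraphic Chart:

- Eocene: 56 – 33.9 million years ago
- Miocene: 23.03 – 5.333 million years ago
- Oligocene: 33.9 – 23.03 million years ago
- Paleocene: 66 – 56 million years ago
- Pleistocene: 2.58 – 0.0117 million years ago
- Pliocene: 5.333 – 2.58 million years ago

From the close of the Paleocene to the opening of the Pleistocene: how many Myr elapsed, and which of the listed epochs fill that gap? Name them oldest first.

53.42 million years; Eocene, Oligocene, Miocene, Pliocene

The Paleocene closes at 56 Ma and the Pleistocene opens at 2.58 Ma, so the interval is 56 − 2.58 = 53.42 Myr.
An epoch fits inside if it starts at or after 56 Ma and ends at or before 2.58 Ma; oldest first that gives Eocene, Oligocene, Miocene, Pliocene.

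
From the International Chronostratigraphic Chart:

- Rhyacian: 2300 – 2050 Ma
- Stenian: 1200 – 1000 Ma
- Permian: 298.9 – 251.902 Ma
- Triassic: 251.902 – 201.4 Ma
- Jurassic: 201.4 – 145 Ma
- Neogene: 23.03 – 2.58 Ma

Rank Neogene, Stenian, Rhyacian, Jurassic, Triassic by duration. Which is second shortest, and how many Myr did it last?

Start − end for each: Neogene 23.03 − 2.58 = 20.45; Stenian 1200 − 1000 = 200; Rhyacian 2300 − 2050 = 250; Jurassic 201.4 − 145 = 56.4; Triassic 251.902 − 201.4 = 50.502.
Ranking these from shortest: Neogene < Triassic < Jurassic < Stenian < Rhyacian.
Position 2 in that ranking is Triassic, which lasted 50.502 Myr.

Triassic, 50.502 million years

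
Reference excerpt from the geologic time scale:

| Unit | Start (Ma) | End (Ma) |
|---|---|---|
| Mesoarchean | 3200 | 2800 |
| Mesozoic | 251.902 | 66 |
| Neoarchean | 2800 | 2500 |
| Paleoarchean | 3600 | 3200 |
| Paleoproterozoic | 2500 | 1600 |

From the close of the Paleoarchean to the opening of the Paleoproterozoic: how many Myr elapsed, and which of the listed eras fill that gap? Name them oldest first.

700 million years; Mesoarchean, Neoarchean

The Paleoarchean closes at 3200 Ma and the Paleoproterozoic opens at 2500 Ma, so the interval is 3200 − 2500 = 700 Myr.
An era fits inside if it starts at or after 3200 Ma and ends at or before 2500 Ma; oldest first that gives Mesoarchean, Neoarchean.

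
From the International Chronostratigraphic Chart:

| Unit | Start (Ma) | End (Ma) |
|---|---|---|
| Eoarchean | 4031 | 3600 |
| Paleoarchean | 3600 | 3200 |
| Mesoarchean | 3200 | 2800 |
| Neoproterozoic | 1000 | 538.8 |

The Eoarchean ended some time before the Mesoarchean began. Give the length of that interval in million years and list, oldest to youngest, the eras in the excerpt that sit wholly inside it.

The Eoarchean closes at 3600 Ma and the Mesoarchean opens at 3200 Ma, so the interval is 3600 − 3200 = 400 Myr.
An era fits inside if it starts at or after 3600 Ma and ends at or before 3200 Ma; oldest first that gives Paleoarchean.

400 million years; Paleoarchean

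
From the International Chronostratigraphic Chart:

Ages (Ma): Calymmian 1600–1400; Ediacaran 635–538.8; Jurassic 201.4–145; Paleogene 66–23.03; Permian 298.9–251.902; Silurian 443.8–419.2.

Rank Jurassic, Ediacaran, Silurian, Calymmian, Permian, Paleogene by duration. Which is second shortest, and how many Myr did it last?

Paleogene, 42.97 million years

Durations: Jurassic 56.4; Ediacaran 96.2; Silurian 24.6; Calymmian 200; Permian 46.998; Paleogene 42.97 Myr.
Sorted shortest-first: Silurian (24.6), Paleogene (42.97), Permian (46.998), Jurassic (56.4), Ediacaran (96.2), Calymmian (200).
The second shortest is Paleogene at 42.97 Myr.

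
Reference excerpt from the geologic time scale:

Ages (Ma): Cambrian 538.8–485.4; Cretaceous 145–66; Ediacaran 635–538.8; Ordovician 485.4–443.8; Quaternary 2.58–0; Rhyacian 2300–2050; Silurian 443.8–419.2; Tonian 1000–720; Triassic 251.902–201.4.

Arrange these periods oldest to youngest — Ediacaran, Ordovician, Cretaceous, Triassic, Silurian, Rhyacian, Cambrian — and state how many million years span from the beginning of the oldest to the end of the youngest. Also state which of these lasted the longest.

Start ages (Ma): Rhyacian 2300, Ediacaran 635, Cambrian 538.8, Ordovician 485.4, Silurian 443.8, Triassic 251.902, Cretaceous 145.
Ordered oldest to youngest: Rhyacian, Ediacaran, Cambrian, Ordovician, Silurian, Triassic, Cretaceous.
Span = 2300 − 66 = 2234 Myr.
Durations: Silurian 24.6, Rhyacian 250, Cambrian 53.4, Ediacaran 96.2, Triassic 50.502, Ordovician 41.6, Cretaceous 79 → longest is Rhyacian (250 Myr).

Rhyacian, Ediacaran, Cambrian, Ordovician, Silurian, Triassic, Cretaceous; total span 2234 Myr; longest is Rhyacian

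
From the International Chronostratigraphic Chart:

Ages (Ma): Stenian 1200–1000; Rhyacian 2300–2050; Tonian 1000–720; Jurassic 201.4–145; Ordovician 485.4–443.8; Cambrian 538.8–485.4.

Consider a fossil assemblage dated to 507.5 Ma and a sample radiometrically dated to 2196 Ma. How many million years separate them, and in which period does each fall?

Elapsed time: 2196 − 507.5 = 1688.5 Myr.
507.5 Ma lies within 538.8–485.4 Ma: Cambrian.
2196 Ma lies within 2300–2050 Ma: Rhyacian.

1688.5 million years apart; the first in the Cambrian, the second in the Rhyacian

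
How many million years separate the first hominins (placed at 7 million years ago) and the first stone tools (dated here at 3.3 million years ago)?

3.7 million years

7 − 3.3 = 3.7 million years.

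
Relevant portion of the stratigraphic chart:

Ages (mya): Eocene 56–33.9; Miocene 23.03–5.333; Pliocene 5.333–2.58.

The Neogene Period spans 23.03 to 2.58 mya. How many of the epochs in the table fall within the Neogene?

Epochs inside 23.03–2.58 Ma: Miocene, Pliocene — 2 in total.

2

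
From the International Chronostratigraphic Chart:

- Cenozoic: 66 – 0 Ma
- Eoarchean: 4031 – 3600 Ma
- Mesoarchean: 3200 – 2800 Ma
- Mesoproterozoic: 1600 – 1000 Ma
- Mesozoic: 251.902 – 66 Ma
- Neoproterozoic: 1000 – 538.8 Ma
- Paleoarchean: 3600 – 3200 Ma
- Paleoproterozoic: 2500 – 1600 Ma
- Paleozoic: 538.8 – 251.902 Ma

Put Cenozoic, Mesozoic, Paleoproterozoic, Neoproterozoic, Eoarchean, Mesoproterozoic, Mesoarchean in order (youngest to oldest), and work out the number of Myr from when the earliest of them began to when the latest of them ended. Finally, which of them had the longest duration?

From the excerpt: Cenozoic 66–0; Mesozoic 251.902–66; Paleoproterozoic 2500–1600; Neoproterozoic 1000–538.8; Eoarchean 4031–3600; Mesoproterozoic 1600–1000; Mesoarchean 3200–2800 (Ma).
Larger Ma is earlier, so the oldest is Eoarchean and the youngest is Cenozoic; youngest to oldest: Cenozoic, Mesozoic, Neoproterozoic, Mesoproterozoic, Paleoproterozoic, Mesoarchean, Eoarchean.
Oldest start 4031 minus youngest end 0 gives 4031 Myr overall.
Individual lengths (start − end): Mesoarchean 400; Paleoproterozoic 900; Mesozoic 185.902; Mesoproterozoic 600; Eoarchean 431; Neoproterozoic 461.2; Cenozoic 66. The largest is Paleoproterozoic at 900 Myr.

Cenozoic, Mesozoic, Neoproterozoic, Mesoproterozoic, Paleoproterozoic, Mesoarchean, Eoarchean; total span 4031 Myr; longest is Paleoproterozoic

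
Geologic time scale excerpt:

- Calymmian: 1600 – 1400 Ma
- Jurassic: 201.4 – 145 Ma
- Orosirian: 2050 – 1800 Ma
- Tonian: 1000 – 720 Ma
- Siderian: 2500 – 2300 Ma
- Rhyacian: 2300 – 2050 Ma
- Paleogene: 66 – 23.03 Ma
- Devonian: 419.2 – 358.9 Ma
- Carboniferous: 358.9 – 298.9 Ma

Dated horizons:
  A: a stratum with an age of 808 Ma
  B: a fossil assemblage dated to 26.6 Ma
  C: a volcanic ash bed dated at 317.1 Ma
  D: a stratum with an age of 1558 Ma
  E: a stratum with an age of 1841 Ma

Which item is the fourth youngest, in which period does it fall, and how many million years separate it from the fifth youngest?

D, in the Calymmian; 283 million years to E

Sorted youngest-first by Ma: B (26.6), C (317.1), A (808), D (1558), E (1841).
The fourth youngest is D at 1558 Ma, which lies in 1600–1400 Ma: the Calymmian.
The fifth youngest is E at 1841 Ma; separation = |1558 − 1841| = 283 Myr.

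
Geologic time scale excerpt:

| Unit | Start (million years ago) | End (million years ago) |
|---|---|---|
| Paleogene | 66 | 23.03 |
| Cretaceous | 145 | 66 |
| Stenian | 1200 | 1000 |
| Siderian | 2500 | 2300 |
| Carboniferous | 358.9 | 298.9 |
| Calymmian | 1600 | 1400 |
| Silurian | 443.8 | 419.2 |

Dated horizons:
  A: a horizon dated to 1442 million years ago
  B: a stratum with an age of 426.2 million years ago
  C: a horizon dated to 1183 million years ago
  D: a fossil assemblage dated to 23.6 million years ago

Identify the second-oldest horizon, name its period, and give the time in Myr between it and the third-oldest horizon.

Sorted oldest-first by Ma: A (1442), C (1183), B (426.2), D (23.6).
The second oldest is C at 1183 Ma, which lies in 1200–1000 Ma: the Stenian.
The third oldest is B at 426.2 Ma; separation = |1183 − 426.2| = 756.8 Myr.

C, in the Stenian; 756.8 million years to B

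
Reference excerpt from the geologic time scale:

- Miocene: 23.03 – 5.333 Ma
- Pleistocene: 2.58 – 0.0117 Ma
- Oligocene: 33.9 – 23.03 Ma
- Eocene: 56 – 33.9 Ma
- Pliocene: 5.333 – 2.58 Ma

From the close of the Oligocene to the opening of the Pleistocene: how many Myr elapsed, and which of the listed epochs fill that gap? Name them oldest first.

The Oligocene closes at 23.03 Ma and the Pleistocene opens at 2.58 Ma, so the interval is 23.03 − 2.58 = 20.45 Myr.
An epoch fits inside if it starts at or after 23.03 Ma and ends at or before 2.58 Ma; oldest first that gives Miocene, Pliocene.

20.45 million years; Miocene, Pliocene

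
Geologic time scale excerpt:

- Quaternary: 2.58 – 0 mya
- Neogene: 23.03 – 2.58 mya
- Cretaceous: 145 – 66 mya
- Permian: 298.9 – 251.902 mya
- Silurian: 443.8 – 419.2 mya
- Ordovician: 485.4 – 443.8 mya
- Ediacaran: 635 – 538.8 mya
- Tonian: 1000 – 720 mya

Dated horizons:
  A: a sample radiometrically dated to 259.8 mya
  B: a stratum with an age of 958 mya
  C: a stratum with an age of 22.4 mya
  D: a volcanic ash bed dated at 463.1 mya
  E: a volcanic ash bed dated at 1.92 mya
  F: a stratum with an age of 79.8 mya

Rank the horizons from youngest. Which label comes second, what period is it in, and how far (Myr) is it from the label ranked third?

C, in the Neogene; 57.4 million years to F

Smaller Ma means younger, so youngest first: E 1.92 < C 22.4 < F 79.8 < A 259.8 < D 463.1 < B 958.
Counting 2 along gives C (22.4 Ma); the excerpt puts that inside the Neogene, 23.03–2.58 Ma.
Next in line is F (79.8 Ma), and 79.8 − 22.4 = 57.4 Myr.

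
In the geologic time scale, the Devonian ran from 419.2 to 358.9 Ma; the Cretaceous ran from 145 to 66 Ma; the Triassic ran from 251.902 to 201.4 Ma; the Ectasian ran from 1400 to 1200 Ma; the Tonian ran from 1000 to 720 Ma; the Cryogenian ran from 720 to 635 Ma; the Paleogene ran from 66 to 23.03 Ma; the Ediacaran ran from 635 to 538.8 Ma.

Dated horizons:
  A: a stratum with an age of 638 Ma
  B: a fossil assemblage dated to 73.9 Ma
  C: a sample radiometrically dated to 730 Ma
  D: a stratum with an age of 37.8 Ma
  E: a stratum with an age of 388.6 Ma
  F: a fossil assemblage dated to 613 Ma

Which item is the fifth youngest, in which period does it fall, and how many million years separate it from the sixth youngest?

A, in the Cryogenian; 92 million years to C

Sorted youngest-first by Ma: D (37.8), B (73.9), E (388.6), F (613), A (638), C (730).
The fifth youngest is A at 638 Ma, which lies in 720–635 Ma: the Cryogenian.
The sixth youngest is C at 730 Ma; separation = |638 − 730| = 92 Myr.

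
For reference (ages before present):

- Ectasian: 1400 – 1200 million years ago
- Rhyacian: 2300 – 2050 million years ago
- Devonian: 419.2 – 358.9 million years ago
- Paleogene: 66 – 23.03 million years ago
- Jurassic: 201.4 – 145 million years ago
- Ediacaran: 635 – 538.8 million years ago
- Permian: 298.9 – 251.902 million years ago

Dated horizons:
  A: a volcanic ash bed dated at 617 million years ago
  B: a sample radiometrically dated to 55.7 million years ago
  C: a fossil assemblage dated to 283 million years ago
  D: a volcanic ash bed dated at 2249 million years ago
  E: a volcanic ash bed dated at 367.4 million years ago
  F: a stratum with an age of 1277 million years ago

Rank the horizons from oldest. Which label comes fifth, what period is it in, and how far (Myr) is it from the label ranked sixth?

Larger Ma means older, so oldest first: D 2249 > F 1277 > A 617 > E 367.4 > C 283 > B 55.7.
Counting 5 along gives C (283 Ma); the excerpt puts that inside the Permian, 298.9–251.902 Ma.
Next in line is B (55.7 Ma), and 283 − 55.7 = 227.3 Myr.

C, in the Permian; 227.3 million years to B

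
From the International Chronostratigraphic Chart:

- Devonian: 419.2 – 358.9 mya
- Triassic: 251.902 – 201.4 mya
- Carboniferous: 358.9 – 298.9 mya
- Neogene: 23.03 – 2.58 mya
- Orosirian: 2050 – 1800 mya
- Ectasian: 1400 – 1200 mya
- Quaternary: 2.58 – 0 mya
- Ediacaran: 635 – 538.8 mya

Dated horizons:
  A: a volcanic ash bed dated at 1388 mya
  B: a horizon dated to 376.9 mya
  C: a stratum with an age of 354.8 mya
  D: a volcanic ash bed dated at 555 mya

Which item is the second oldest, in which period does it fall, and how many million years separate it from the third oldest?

Sorted oldest-first by Ma: A (1388), D (555), B (376.9), C (354.8).
The second oldest is D at 555 Ma, which lies in 635–538.8 Ma: the Ediacaran.
The third oldest is B at 376.9 Ma; separation = |555 − 376.9| = 178.1 Myr.

D, in the Ediacaran; 178.1 million years to B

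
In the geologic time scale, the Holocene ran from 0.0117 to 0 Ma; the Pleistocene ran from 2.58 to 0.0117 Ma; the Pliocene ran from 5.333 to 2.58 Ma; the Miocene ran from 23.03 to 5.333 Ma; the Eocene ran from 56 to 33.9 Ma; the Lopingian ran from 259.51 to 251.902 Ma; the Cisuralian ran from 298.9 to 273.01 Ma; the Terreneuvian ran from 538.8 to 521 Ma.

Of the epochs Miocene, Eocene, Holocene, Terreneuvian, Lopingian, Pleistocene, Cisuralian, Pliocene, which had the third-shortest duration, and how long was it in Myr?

Durations: Miocene 17.697; Eocene 22.1; Holocene 0.0117; Terreneuvian 17.8; Lopingian 7.608; Pleistocene 2.5683; Cisuralian 25.89; Pliocene 2.753 Myr.
Sorted shortest-first: Holocene (0.0117), Pleistocene (2.5683), Pliocene (2.753), Lopingian (7.608), Miocene (17.697), Terreneuvian (17.8), Eocene (22.1), Cisuralian (25.89).
The third shortest is Pliocene at 2.753 Myr.

Pliocene, 2.753 million years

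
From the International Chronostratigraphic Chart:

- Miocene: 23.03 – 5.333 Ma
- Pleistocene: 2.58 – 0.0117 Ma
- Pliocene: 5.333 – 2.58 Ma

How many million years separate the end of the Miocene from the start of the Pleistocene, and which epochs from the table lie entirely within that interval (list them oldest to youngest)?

End of Miocene = 5.333 Ma; start of Pleistocene = 2.58 Ma.
Gap = 5.333 − 2.58 = 2.753 Myr.
Epochs wholly inside 5.333–2.58 Ma: Pliocene (5.333–2.58).

2.753 million years; Pliocene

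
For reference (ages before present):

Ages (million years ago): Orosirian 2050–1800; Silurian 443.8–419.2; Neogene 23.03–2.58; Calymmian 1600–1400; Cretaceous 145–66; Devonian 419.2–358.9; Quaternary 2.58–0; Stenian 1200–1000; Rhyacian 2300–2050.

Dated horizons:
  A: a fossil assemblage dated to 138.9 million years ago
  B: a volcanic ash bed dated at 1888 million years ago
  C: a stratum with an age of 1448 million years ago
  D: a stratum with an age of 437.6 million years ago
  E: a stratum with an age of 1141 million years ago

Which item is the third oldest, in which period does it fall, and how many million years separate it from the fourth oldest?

E, in the Stenian; 703.4 million years to D

Sorted oldest-first by Ma: B (1888), C (1448), E (1141), D (437.6), A (138.9).
The third oldest is E at 1141 Ma, which lies in 1200–1000 Ma: the Stenian.
The fourth oldest is D at 437.6 Ma; separation = |1141 − 437.6| = 703.4 Myr.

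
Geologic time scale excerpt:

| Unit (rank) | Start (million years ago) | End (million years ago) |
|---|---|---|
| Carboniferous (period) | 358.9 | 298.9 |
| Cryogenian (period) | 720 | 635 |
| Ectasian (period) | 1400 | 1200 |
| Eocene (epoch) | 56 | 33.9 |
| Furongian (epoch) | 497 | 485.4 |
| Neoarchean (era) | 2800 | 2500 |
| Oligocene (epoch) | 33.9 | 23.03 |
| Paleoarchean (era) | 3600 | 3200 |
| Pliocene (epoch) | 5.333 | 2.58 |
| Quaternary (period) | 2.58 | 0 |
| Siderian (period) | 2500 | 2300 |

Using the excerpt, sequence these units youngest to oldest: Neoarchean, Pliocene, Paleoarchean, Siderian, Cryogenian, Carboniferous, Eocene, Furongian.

Sorting by start age (ascending Ma, since larger Ma = older): Pliocene start 5.333, Eocene start 56, Carboniferous start 358.9, Furongian start 497, Cryogenian start 720, Siderian start 2500, Neoarchean start 2800, Paleoarchean start 3600.

Pliocene, Eocene, Carboniferous, Furongian, Cryogenian, Siderian, Neoarchean, Paleoarchean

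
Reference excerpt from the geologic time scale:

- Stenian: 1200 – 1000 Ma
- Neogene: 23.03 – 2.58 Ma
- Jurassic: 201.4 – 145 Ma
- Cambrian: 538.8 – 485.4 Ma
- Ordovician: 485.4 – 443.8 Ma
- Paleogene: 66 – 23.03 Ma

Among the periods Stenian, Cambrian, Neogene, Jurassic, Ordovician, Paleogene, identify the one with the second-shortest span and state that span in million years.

Start − end for each: Stenian 1200 − 1000 = 200; Cambrian 538.8 − 485.4 = 53.4; Neogene 23.03 − 2.58 = 20.45; Jurassic 201.4 − 145 = 56.4; Ordovician 485.4 − 443.8 = 41.6; Paleogene 66 − 23.03 = 42.97.
Ranking these from shortest: Neogene < Ordovician < Paleogene < Cambrian < Jurassic < Stenian.
Position 2 in that ranking is Ordovician, which lasted 41.6 Myr.

Ordovician, 41.6 million years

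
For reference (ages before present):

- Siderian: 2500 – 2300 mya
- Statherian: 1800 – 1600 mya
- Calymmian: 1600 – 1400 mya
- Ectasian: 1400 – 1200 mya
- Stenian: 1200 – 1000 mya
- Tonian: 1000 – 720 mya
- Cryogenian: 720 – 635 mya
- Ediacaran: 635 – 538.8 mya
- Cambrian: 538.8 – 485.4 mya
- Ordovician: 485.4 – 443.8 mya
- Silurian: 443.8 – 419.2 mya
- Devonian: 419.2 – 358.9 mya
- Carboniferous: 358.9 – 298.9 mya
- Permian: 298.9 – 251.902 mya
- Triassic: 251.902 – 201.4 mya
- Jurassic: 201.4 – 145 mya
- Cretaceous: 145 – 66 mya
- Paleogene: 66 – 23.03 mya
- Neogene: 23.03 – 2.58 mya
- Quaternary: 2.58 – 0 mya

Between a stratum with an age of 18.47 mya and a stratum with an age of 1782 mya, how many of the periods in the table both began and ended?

16

1782 Ma sits inside the Statherian (1800–1600) and 18.47 Ma inside the Neogene (23.03–2.58); neither of those is wholly between the two dates.
The listed periods lying completely between them are Calymmian, Ectasian, Stenian, Tonian, Cryogenian, Ediacaran, Cambrian, Ordovician, Silurian, Devonian, Carboniferous, Permian, Triassic, Jurassic, Cretaceous, Paleogene — 16 in all.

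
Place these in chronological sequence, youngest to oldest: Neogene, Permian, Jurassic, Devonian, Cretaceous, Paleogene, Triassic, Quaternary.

Quaternary → Neogene → Paleogene → Cretaceous → Jurassic → Triassic → Permian → Devonian

Group by era (each group listed oldest first) — Paleozoic: Devonian, Permian; Mesozoic: Triassic, Jurassic, Cretaceous; Cenozoic: Paleogene, Neogene, Quaternary. The eras run Paleozoic → Mesozoic → Cenozoic. Concatenating the groups in that era order and then reversing gives youngest to oldest.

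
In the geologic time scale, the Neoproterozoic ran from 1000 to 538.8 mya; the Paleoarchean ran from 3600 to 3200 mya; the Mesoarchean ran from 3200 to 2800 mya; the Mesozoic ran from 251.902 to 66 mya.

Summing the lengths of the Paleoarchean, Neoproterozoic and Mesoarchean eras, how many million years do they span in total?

1261.2 million years

Duration is start − end for each: (3600 − 3200) + (1000 − 538.8) + (3200 − 2800).
That is 400 + 461.2 + 400, which totals 1261.2 million years.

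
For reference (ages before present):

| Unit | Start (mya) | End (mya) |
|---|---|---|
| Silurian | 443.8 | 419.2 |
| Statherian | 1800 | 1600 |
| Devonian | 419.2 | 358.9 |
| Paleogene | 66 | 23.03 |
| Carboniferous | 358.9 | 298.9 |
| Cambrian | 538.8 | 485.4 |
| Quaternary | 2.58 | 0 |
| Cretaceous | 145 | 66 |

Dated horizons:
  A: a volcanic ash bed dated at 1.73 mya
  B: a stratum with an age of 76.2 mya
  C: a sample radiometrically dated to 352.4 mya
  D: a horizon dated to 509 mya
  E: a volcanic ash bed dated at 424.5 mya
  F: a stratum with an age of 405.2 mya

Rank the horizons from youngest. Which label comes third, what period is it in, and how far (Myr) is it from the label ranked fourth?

C, in the Carboniferous; 52.8 million years to F

Smaller Ma means younger, so youngest first: A 1.73 < B 76.2 < C 352.4 < F 405.2 < E 424.5 < D 509.
Counting 3 along gives C (352.4 Ma); the excerpt puts that inside the Carboniferous, 358.9–298.9 Ma.
Next in line is F (405.2 Ma), and 405.2 − 352.4 = 52.8 Myr.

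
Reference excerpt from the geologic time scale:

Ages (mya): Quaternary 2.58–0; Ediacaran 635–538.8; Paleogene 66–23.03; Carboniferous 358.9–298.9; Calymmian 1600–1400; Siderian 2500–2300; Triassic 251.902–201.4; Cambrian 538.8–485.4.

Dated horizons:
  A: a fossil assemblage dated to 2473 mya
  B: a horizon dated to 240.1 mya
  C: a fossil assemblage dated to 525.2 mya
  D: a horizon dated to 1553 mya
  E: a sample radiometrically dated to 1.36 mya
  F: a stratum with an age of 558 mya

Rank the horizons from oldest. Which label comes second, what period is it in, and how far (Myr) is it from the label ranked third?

Sorted oldest-first by Ma: A (2473), D (1553), F (558), C (525.2), B (240.1), E (1.36).
The second oldest is D at 1553 Ma, which lies in 1600–1400 Ma: the Calymmian.
The third oldest is F at 558 Ma; separation = |1553 − 558| = 995 Myr.

D, in the Calymmian; 995 million years to F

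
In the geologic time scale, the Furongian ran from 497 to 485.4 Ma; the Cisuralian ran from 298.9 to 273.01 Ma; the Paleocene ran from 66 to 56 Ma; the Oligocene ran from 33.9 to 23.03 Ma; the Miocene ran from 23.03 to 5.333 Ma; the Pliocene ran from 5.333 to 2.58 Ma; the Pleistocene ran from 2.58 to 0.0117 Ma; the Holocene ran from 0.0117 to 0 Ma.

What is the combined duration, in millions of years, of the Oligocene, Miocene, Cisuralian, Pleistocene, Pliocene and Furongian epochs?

71.3783 million years

Duration is start − end for each: (33.9 − 23.03) + (23.03 − 5.333) + (298.9 − 273.01) + (2.58 − 0.0117) + (5.333 − 2.58) + (497 − 485.4).
That is 10.87 + 17.697 + 25.89 + 2.5683 + 2.753 + 11.6, which totals 71.3783 million years.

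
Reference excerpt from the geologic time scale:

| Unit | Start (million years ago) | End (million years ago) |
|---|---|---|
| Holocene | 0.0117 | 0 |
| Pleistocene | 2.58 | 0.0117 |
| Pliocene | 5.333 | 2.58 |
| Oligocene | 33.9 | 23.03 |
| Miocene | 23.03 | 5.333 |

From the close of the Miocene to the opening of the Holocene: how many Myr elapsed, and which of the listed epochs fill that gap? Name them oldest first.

The Miocene closes at 5.333 Ma and the Holocene opens at 0.0117 Ma, so the interval is 5.333 − 0.0117 = 5.3213 Myr.
An epoch fits inside if it starts at or after 5.333 Ma and ends at or before 0.0117 Ma; oldest first that gives Pliocene, Pleistocene.

5.3213 million years; Pliocene, Pleistocene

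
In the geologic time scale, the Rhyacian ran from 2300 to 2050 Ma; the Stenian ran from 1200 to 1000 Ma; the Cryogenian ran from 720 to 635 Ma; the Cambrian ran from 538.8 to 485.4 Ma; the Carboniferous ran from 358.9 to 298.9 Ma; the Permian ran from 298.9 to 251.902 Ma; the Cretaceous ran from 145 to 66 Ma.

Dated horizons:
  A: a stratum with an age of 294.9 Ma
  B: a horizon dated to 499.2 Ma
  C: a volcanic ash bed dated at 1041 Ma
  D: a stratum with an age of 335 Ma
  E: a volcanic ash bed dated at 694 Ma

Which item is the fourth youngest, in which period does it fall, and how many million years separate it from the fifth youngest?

E, in the Cryogenian; 347 million years to C

Sorted youngest-first by Ma: A (294.9), D (335), B (499.2), E (694), C (1041).
The fourth youngest is E at 694 Ma, which lies in 720–635 Ma: the Cryogenian.
The fifth youngest is C at 1041 Ma; separation = |694 − 1041| = 347 Myr.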